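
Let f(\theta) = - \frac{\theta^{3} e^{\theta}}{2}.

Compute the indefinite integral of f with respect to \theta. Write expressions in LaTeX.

F(\theta) = - \frac{\theta^{3} e^{\theta}}{2} + \frac{3 \theta^{2} e^{\theta}}{2} - 3 \theta e^{\theta} + 3 e^{\theta} + C

Recognize the product-rule pattern: f = u'v + uv' with u = - \frac{\theta^{3}}{2} + \frac{3 \theta^{2}}{2} - 3 \theta + 3, v = e^{\theta}, so integration by parts undoes it.
Check: d/d\theta[- \frac{\theta^{3} e^{\theta}}{2} + \frac{3 \theta^{2} e^{\theta}}{2} - 3 \theta e^{\theta} + 3 e^{\theta}] = - \frac{\theta^{3} e^{\theta}}{2} = f(\theta).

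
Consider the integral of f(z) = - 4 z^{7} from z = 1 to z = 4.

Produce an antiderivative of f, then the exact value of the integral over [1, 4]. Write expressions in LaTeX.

Antiderivative: F(z) = - \frac{z^{8}}{2}; value = - \frac{65535}{2}

Recover f(z) by differentiating a candidate F(z); any mismatch rules it out.
F(z) = - \frac{z^{8}}{2} is an antiderivative of f.
Check: d/dz[- \frac{z^{8}}{2}] = - 4 z^{7} = f(z).
F(4) = -32768; F(1) = - \frac{1}{2}.
Integral = F(4) - F(1) = - \frac{65535}{2}.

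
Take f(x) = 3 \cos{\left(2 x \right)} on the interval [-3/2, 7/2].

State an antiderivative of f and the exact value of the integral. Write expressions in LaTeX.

Antiderivative: F(x) = \frac{3 \sin{\left(2 x \right)}}{2}; value = \frac{3 \sin{\left(3 \right)}}{2} + \frac{3 \sin{\left(7 \right)}}{2}

Check any antiderivative F(x) by computing F'(x) and comparing it with f(x).
F(x) = \frac{3 \sin{\left(2 x \right)}}{2} is an antiderivative of f.
Check: d/dx[\frac{3 \sin{\left(2 x \right)}}{2}] = 3 \cos{\left(2 x \right)} = f(x).
F(7/2) = \frac{3 \sin{\left(7 \right)}}{2}; F(-3/2) = - \frac{3 \sin{\left(3 \right)}}{2}.
Integral = F(7/2) - F(-3/2) = \frac{3 \sin{\left(3 \right)}}{2} + \frac{3 \sin{\left(7 \right)}}{2}.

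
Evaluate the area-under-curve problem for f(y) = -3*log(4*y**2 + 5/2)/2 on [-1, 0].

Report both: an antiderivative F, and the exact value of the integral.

Since d/dy undoes antidifferentiation here, F'(y) = f(y) is required of F(y).
F(y) = -3*y*log(4*y**2 + 5/2)/2 + 3*y - 3*sqrt(10)*atan(2*sqrt(10)*y/5)/4 is an antiderivative of f.
Check: d/dy[-3*y*log(4*y**2 + 5/2)/2 + 3*y - 3*sqrt(10)*atan(2*sqrt(10)*y/5)/4] = -3*log(4*y**2 + 5/2)/2 = f(y).
F(0) = 0; F(-1) = -3 + 3*sqrt(10)*atan(2*sqrt(10)/5)/4 + 3*log(13/2)/2.
Integral = F(0) - F(-1) = -3*log(13/2)/2 - 3*sqrt(10)*atan(2*sqrt(10)/5)/4 + 3.

Antiderivative: F(y) = -3*y*log(4*y**2 + 5/2)/2 + 3*y - 3*sqrt(10)*atan(2*sqrt(10)*y/5)/4; value = -3*log(13/2)/2 - 3*sqrt(10)*atan(2*sqrt(10)/5)/4 + 3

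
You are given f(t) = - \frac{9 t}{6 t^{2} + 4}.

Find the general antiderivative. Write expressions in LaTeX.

f matches the chain-rule pattern g'(h)*h' with inner function h(t) = \frac{3 t^{2}}{2} + 1; substituting u = h(t) collapses the integral.
Check: d/dt[- \frac{3 \log{\left(\frac{3 t^{2}}{2} + 1 \right)}}{4}] = - \frac{9 t}{6 t^{2} + 4} = f(t).

F(t) = - \frac{3 \log{\left(\frac{3 t^{2}}{2} + 1 \right)}}{4} + C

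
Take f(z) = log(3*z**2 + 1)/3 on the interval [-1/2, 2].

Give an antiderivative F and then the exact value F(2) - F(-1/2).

For F(z) to be correct the identity F'(z) - f(z) = 0 must hold.
F(z) = z*log(3*z**2 + 1)/3 - 2*z/3 + 2*sqrt(3)*atan(sqrt(3)*z)/9 is an antiderivative of f.
Check: d/dz[z*log(3*z**2 + 1)/3 - 2*z/3 + 2*sqrt(3)*atan(sqrt(3)*z)/9] = log(3*z**2 + 1)/3 = f(z).
F(2) = -4/3 + 2*sqrt(3)*atan(2*sqrt(3))/9 + 2*log(13)/3; F(-1/2) = -2*sqrt(3)*atan(sqrt(3)/2)/9 - log(7/4)/6 + 1/3.
Integral = F(2) - F(-1/2) = -5/3 + log(7/4)/6 + 2*sqrt(3)*atan(sqrt(3)/2)/9 + 2*sqrt(3)*atan(2*sqrt(3))/9 + 2*log(13)/3.

Antiderivative: F(z) = z*log(3*z**2 + 1)/3 - 2*z/3 + 2*sqrt(3)*atan(sqrt(3)*z)/9; value = -5/3 + log(7/4)/6 + 2*sqrt(3)*atan(sqrt(3)/2)/9 + 2*sqrt(3)*atan(2*sqrt(3))/9 + 2*log(13)/3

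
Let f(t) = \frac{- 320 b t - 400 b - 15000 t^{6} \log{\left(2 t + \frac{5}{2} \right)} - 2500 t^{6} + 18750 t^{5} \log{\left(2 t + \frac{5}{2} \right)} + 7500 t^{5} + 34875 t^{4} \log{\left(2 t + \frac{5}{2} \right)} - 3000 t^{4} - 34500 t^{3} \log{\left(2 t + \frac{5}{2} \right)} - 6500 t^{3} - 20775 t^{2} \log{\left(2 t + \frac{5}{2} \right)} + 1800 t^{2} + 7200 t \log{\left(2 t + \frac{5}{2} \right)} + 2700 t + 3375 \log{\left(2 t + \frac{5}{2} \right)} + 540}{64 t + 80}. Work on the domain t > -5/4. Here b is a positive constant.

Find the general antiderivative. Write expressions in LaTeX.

A first test for any F(t): its t-derivative must equal f(t) identically.
Check: d/dt[- \frac{5 \left(16 b t + 125 t^{6} \log{\left(2 t + \frac{5}{2} \right)} - 375 t^{5} \log{\left(2 t + \frac{5}{2} \right)} + 150 t^{4} \log{\left(2 t + \frac{5}{2} \right)} + 325 t^{3} \log{\left(2 t + \frac{5}{2} \right)} - 90 t^{2} \log{\left(2 t + \frac{5}{2} \right)} - 135 t \log{\left(2 t + \frac{5}{2} \right)} - 27 \log{\left(2 t + \frac{5}{2} \right)}\right)}{16}] = \frac{- 320 b t - 400 b - 15000 t^{6} \log{\left(2 t + \frac{5}{2} \right)} - 2500 t^{6} + 18750 t^{5} \log{\left(2 t + \frac{5}{2} \right)} + 7500 t^{5} + 34875 t^{4} \log{\left(2 t + \frac{5}{2} \right)} - 3000 t^{4} - 34500 t^{3} \log{\left(2 t + \frac{5}{2} \right)} - 6500 t^{3} - 20775 t^{2} \log{\left(2 t + \frac{5}{2} \right)} + 1800 t^{2} + 7200 t \log{\left(2 t + \frac{5}{2} \right)} + 2700 t + 3375 \log{\left(2 t + \frac{5}{2} \right)} + 540}{64 t + 80} = f(t).

F(t) = - \frac{5 \left(16 b t + 125 t^{6} \log{\left(2 t + \frac{5}{2} \right)} - 375 t^{5} \log{\left(2 t + \frac{5}{2} \right)} + 150 t^{4} \log{\left(2 t + \frac{5}{2} \right)} + 325 t^{3} \log{\left(2 t + \frac{5}{2} \right)} - 90 t^{2} \log{\left(2 t + \frac{5}{2} \right)} - 135 t \log{\left(2 t + \frac{5}{2} \right)} - 27 \log{\left(2 t + \frac{5}{2} \right)}\right)}{16} + C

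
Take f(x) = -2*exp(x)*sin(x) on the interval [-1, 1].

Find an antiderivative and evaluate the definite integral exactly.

For F(x) to be correct the identity F'(x) - f(x) = 0 must hold.
F(x) = -exp(x)*sin(x) + exp(x)*cos(x) is an antiderivative of f.
Check: d/dx[-exp(x)*sin(x) + exp(x)*cos(x)] = -2*exp(x)*sin(x) = f(x).
F(1) = -exp(1)*sin(1) + exp(1)*cos(1); F(-1) = exp(-1)*cos(1) + exp(-1)*sin(1).
Integral = F(1) - F(-1) = -exp(1)*sin(1) - exp(-1)*sin(1) - exp(-1)*cos(1) + exp(1)*cos(1).

Antiderivative: F(x) = -exp(x)*sin(x) + exp(x)*cos(x); value = -exp(1)*sin(1) - exp(-1)*sin(1) - exp(-1)*cos(1) + exp(1)*cos(1)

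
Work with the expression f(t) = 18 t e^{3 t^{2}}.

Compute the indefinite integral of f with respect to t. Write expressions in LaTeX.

f matches the chain-rule pattern g'(h)*h' with inner function h(t) = 3 t^{2}; substituting u = h(t) collapses the integral.
Check: d/dt[3 e^{3 t^{2}}] = 18 t e^{3 t^{2}} = f(t).

F(t) = 3 e^{3 t^{2}} + C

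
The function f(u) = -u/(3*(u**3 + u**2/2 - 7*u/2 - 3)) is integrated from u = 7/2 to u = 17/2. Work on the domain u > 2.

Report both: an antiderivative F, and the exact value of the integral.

The denominator factors as 3*(u - 2)*(u + 1)*(2*u + 3); partial fractions split f into directly integrable pieces: 4/(7*(2*u + 3)) - 2/(9*(u + 1)) - 4/(63*(u - 2)).
F(u) = -4*log(u - 2)/63 - 2*log(u + 1)/9 + 2*log(u + 3/2)/7 is an antiderivative of f.
Check: d/du[-4*log(u - 2)/63 - 2*log(u + 1)/9 + 2*log(u + 3/2)/7] = -2*u/(6*u**3 + 3*u**2 - 21*u - 18), which equals f(u).
F(17/2) = -2*log(19/2)/9 - 4*log(13/2)/63 + 2*log(10)/7; F(7/2) = -2*log(9/2)/9 - 4*log(3/2)/63 + 2*log(5)/7.
Integral = F(17/2) - F(7/2) = -2*log(19/2)/9 - 2*log(5)/7 - 4*log(13/2)/63 + 4*log(3/2)/63 + 2*log(9/2)/9 + 2*log(10)/7.

Antiderivative: F(u) = -4*log(u - 2)/63 - 2*log(u + 1)/9 + 2*log(u + 3/2)/7; value = -2*log(19/2)/9 - 2*log(5)/7 - 4*log(13/2)/63 + 4*log(3/2)/63 + 2*log(9/2)/9 + 2*log(10)/7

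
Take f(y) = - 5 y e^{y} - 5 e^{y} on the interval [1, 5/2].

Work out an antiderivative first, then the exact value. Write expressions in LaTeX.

Antiderivative: F(y) = - 5 y e^{y}; value = - \frac{25 e^{\frac{5}{2}}}{2} + 5 e

Recognize the product-rule pattern: f = u'v + uv' with u = - 5 y, v = e^{y}, so integration by parts undoes it.
F(y) = - 5 y e^{y} is an antiderivative of f.
Check: d/dy[- 5 y e^{y}] = - 5 y e^{y} - 5 e^{y} = f(y).
F(5/2) = - \frac{25 e^{\frac{5}{2}}}{2}; F(1) = - 5 e.
Integral = F(5/2) - F(1) = - \frac{25 e^{\frac{5}{2}}}{2} + 5 e.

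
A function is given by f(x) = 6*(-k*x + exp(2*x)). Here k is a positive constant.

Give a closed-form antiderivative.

An antiderivative is F(x) = 3*(-k*x**2 + exp(2*x)).

For F(x) to be correct the identity F'(x) - f(x) = 0 must hold.
Check: d/dx[3*(-k*x**2 + exp(2*x))] = -6*k*x + 6*exp(2*x), which equals f(x).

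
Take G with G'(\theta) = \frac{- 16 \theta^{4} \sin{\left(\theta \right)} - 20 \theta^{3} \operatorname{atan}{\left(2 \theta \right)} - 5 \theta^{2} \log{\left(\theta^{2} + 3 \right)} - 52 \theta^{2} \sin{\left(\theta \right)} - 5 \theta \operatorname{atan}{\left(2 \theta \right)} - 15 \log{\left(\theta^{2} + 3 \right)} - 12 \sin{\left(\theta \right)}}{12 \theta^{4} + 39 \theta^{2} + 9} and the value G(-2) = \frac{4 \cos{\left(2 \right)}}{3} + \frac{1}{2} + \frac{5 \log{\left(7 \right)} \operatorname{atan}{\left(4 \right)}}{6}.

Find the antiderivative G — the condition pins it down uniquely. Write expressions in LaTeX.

G(\theta) = - \frac{5 \log{\left(\theta^{2} + 3 \right)} \operatorname{atan}{\left(2 \theta \right)} - 8 \cos{\left(\theta \right)} - 3}{6}

Whatever form G(\theta) takes, its d/d\theta must return the stated G'(\theta).
A general antiderivative is - \frac{5 \log{\left(\theta^{2} + 3 \right)} \operatorname{atan}{\left(2 \theta \right)}}{6} + \frac{4 \cos{\left(\theta \right)}}{3} + C.
The condition gives C = \frac{4 \cos{\left(2 \right)}}{3} + \frac{1}{2} + \frac{5 \log{\left(7 \right)} \operatorname{atan}{\left(4 \right)}}{6} - (\frac{4 \cos{\left(2 \right)}}{3} + \frac{5 \log{\left(7 \right)} \operatorname{atan}{\left(4 \right)}}{6}) = \frac{1}{2}.
So G(\theta) = - \frac{5 \log{\left(\theta^{2} + 3 \right)} \operatorname{atan}{\left(2 \theta \right)} - 8 \cos{\left(\theta \right)} - 3}{6}.
Check: d/d\theta[- \frac{5 \log{\left(\theta^{2} + 3 \right)} \operatorname{atan}{\left(2 \theta \right)} - 8 \cos{\left(\theta \right)} - 3}{6}] = \frac{- 16 \theta^{4} \sin{\left(\theta \right)} - 20 \theta^{3} \operatorname{atan}{\left(2 \theta \right)} - 5 \theta^{2} \log{\left(\theta^{2} + 3 \right)} - 52 \theta^{2} \sin{\left(\theta \right)} - 5 \theta \operatorname{atan}{\left(2 \theta \right)} - 15 \log{\left(\theta^{2} + 3 \right)} - 12 \sin{\left(\theta \right)}}{12 \theta^{4} + 39 \theta^{2} + 9} = G'(\theta).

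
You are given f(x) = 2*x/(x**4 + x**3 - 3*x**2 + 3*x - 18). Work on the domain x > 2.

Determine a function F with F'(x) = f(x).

Factor the denominator ((x - 2)*(x + 3)*(x**2 + 3)) and decompose: f = -(3*x - 1)/(14*(x**2 + 3)) + 1/(10*(x + 3)) + 4/(35*(x - 2)); each piece integrates to a log, atan, or power term.
Check: d/dx[4*log(x - 2)/35 + log(x + 3)/10 - 3*log(x**2 + 3)/28 + sqrt(3)*atan(sqrt(3)*x/3)/42] = 2*x/(x**4 + x**3 - 3*x**2 + 3*x - 18) = f(x).

An antiderivative is F(x) = 4*log(x - 2)/35 + log(x + 3)/10 - 3*log(x**2 + 3)/28 + sqrt(3)*atan(sqrt(3)*x/3)/42.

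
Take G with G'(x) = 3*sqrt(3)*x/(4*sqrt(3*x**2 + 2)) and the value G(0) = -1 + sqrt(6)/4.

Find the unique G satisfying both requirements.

G(x) = 3*sqrt(x**2 + 2/3)/4 - 1

The substitution u = x**2 + 2/3 works: G'(x) is exactly (dG/du)*(du/dx) for that inner function.
A general antiderivative is 3*sqrt(x**2 + 2/3)/4 + C.
The condition gives C = -1 + sqrt(6)/4 - (sqrt(6)/4) = -1.
So G(x) = 3*sqrt(x**2 + 2/3)/4 - 1.
Check: d/dx[3*sqrt(x**2 + 2/3)/4 - 1] = 3*sqrt(3)*x/(4*sqrt(3*x**2 + 2)) = G'(x).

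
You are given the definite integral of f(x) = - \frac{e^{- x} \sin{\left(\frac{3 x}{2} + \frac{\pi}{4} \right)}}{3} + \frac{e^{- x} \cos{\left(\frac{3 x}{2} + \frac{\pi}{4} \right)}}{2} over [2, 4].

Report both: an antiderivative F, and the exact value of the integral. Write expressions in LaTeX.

f has the shape u'v + uv' for u = \frac{e^{- x}}{3} and v = \sin{\left(\frac{3 x}{2} + \frac{\pi}{4} \right)} — it is the derivative of the product u*v.
F(x) = \frac{e^{- x} \sin{\left(\frac{3 x}{2} + \frac{\pi}{4} \right)}}{3} is an antiderivative of f.
Check: d/dx[\frac{e^{- x} \sin{\left(\frac{3 x}{2} + \frac{\pi}{4} \right)}}{3}] = \frac{\left(- 2 \sin{\left(\frac{3 x}{2} + \frac{\pi}{4} \right)} + 3 \cos{\left(\frac{3 x}{2} + \frac{\pi}{4} \right)}\right) e^{- x}}{6}, which equals f(x).
F(4) = \frac{\sin{\left(\frac{\pi}{4} + 6 \right)}}{3 e^{4}}; F(2) = \frac{\sin{\left(\frac{\pi}{4} + 3 \right)}}{3 e^{2}}.
Integral = F(4) - F(2) = \frac{\sin{\left(\frac{\pi}{4} + 6 \right)}}{3 e^{4}} - \frac{\sin{\left(\frac{\pi}{4} + 3 \right)}}{3 e^{2}}.

Antiderivative: F(x) = \frac{e^{- x} \sin{\left(\frac{3 x}{2} + \frac{\pi}{4} \right)}}{3}; value = \frac{\sin{\left(\frac{\pi}{4} + 6 \right)}}{3 e^{4}} - \frac{\sin{\left(\frac{\pi}{4} + 3 \right)}}{3 e^{2}}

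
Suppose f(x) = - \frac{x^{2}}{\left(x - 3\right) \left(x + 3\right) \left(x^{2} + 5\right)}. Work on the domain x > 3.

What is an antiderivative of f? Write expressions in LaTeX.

An antiderivative is F(x) = - \frac{3 \log{\left(x - 3 \right)}}{28} + \frac{3 \log{\left(x + 3 \right)}}{28} - \frac{\sqrt{5} \operatorname{atan}{\left(\frac{\sqrt{5} x}{5} \right)}}{14}.

The denominator factors as \left(x - 3\right) \left(x + 3\right) \left(x^{2} + 5\right); partial fractions split f into directly integrable pieces: - \frac{5}{14 \left(x^{2} + 5\right)} + \frac{3}{28 \left(x + 3\right)} - \frac{3}{28 \left(x - 3\right)}.
Check: d/dx[- \frac{3 \log{\left(x - 3 \right)}}{28} + \frac{3 \log{\left(x + 3 \right)}}{28} - \frac{\sqrt{5} \operatorname{atan}{\left(\frac{\sqrt{5} x}{5} \right)}}{14}] = - \frac{x^{2}}{x^{4} - 4 x^{2} - 45}, which equals f(x).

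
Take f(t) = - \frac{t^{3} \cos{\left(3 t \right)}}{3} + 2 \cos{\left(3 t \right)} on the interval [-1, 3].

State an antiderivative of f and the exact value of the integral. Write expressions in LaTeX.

Integrate term by term and add the pieces.
F(t) = - \frac{9 t^{3} \sin{\left(3 t \right)} + 9 t^{2} \cos{\left(3 t \right)} - 6 t \sin{\left(3 t \right)} - 54 \sin{\left(3 t \right)} - 2 \cos{\left(3 t \right)}}{81} is an antiderivative of f.
Check: d/dt[- \frac{9 t^{3} \sin{\left(3 t \right)} + 9 t^{2} \cos{\left(3 t \right)} - 6 t \sin{\left(3 t \right)} - 54 \sin{\left(3 t \right)} - 2 \cos{\left(3 t \right)}}{81}] = - \frac{t^{3} \cos{\left(3 t \right)}}{3} + 2 \cos{\left(3 t \right)} = f(t).
F(3) = - \frac{19 \sin{\left(9 \right)}}{9} - \frac{79 \cos{\left(9 \right)}}{81}; F(-1) = - \frac{19 \sin{\left(3 \right)}}{27} - \frac{7 \cos{\left(3 \right)}}{81}.
Integral = F(3) - F(-1) = - \frac{19 \sin{\left(9 \right)}}{9} + \frac{7 \cos{\left(3 \right)}}{81} + \frac{19 \sin{\left(3 \right)}}{27} - \frac{79 \cos{\left(9 \right)}}{81}.

Antiderivative: F(t) = - \frac{9 t^{3} \sin{\left(3 t \right)} + 9 t^{2} \cos{\left(3 t \right)} - 6 t \sin{\left(3 t \right)} - 54 \sin{\left(3 t \right)} - 2 \cos{\left(3 t \right)}}{81}; value = - \frac{19 \sin{\left(9 \right)}}{9} + \frac{7 \cos{\left(3 \right)}}{81} + \frac{19 \sin{\left(3 \right)}}{27} - \frac{79 \cos{\left(9 \right)}}{81}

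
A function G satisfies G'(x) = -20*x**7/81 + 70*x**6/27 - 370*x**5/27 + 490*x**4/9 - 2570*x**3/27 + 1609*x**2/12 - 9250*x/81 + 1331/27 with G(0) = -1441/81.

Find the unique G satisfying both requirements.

G(x) = (648*x**5 + 81*x**3 + 972*x - 10*(-x**2 + 3*x - 5)**4 + 486)/324

The integrand splits into summands that can be handled one at a time.
A general antiderivative is 2*x**5 + x**3/4 + 3*x - 5*(-x**2/3 + x - 5/3)**4/2 + 3/2 + C.
The condition gives C = -1441/81 - (-1441/81) = 0.
So G(x) = (648*x**5 + 81*x**3 + 972*x - 10*(-x**2 + 3*x - 5)**4 + 486)/324.
Check: d/dx[(648*x**5 + 81*x**3 + 972*x - 10*(-x**2 + 3*x - 5)**4 + 486)/324] = -20*x**7/81 + 70*x**6/27 - 370*x**5/27 + 490*x**4/9 - 2570*x**3/27 + 1609*x**2/12 - 9250*x/81 + 1331/27 = G'(x).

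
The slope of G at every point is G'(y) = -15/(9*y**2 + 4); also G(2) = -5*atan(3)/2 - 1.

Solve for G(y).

A first test for any G(y): its y-derivative must equal the given G'(y).
A general antiderivative is -5*atan(3*y/2)/2 + C.
The condition gives C = -5*atan(3)/2 - 1 - (-5*atan(3)/2) = -1.
So G(y) = -5*atan(3*y/2)/2 - 1.
Check: d/dy[-5*atan(3*y/2)/2 - 1] = -15/(9*y**2 + 4) = G'(y).

G(y) = -5*atan(3*y/2)/2 - 1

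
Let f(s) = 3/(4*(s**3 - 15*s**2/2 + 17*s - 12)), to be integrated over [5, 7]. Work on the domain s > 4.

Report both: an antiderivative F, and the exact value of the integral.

The denominator factors as 2*(s - 4)*(s - 2)*(2*s - 3); partial fractions split f into directly integrable pieces: 6/(5*(2*s - 3)) - 3/(4*(s - 2)) + 3/(20*(s - 4)).
F(s) = 3*log(s - 4)/20 - 3*log(s - 2)/4 + 3*log(s - 3/2)/5 is an antiderivative of f.
Check: d/ds[3*log(s - 4)/20 - 3*log(s - 2)/4 + 3*log(s - 3/2)/5] = 3/(4*s**3 - 30*s**2 + 68*s - 48), which equals f(s).
F(7) = -3*log(5)/4 + 3*log(3)/20 + 3*log(11/2)/5; F(5) = -3*log(3)/4 + 3*log(7/2)/5.
Integral = F(7) - F(5) = -3*log(5)/4 - 3*log(7/2)/5 + 9*log(3)/10 + 3*log(11/2)/5.

Antiderivative: F(s) = 3*log(s - 4)/20 - 3*log(s - 2)/4 + 3*log(s - 3/2)/5; value = -3*log(5)/4 - 3*log(7/2)/5 + 9*log(3)/10 + 3*log(11/2)/5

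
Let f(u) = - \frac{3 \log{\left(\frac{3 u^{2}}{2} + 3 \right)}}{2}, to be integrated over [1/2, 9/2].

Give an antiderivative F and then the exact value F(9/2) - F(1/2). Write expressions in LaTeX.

Antiderivative: F(u) = - \frac{3 \left(u \log{\left(\frac{3 u^{2}}{2} + 3 \right)} - 2 u + 2 \sqrt{2} \operatorname{atan}{\left(\frac{\sqrt{2} u}{2} \right)}\right)}{2}; value = - \frac{27 \log{\left(\frac{267}{8} \right)}}{4} - 3 \sqrt{2} \operatorname{atan}{\left(\frac{9 \sqrt{2}}{4} \right)} + \frac{3 \log{\left(\frac{27}{8} \right)}}{4} + 3 \sqrt{2} \operatorname{atan}{\left(\frac{\sqrt{2}}{4} \right)} + 12

Check any antiderivative F(u) by computing F'(u) and comparing it with f(u).
F(u) = - \frac{3 \left(u \log{\left(\frac{3 u^{2}}{2} + 3 \right)} - 2 u + 2 \sqrt{2} \operatorname{atan}{\left(\frac{\sqrt{2} u}{2} \right)}\right)}{2} is an antiderivative of f.
Check: d/du[- \frac{3 \left(u \log{\left(\frac{3 u^{2}}{2} + 3 \right)} - 2 u + 2 \sqrt{2} \operatorname{atan}{\left(\frac{\sqrt{2} u}{2} \right)}\right)}{2}] = - \frac{3 \log{\left(\frac{u^{2}}{2} + 1 \right)}}{2} - \frac{3 \log{\left(3 \right)}}{2}, which equals f(u).
F(9/2) = - \frac{27 \log{\left(\frac{267}{8} \right)}}{4} - 3 \sqrt{2} \operatorname{atan}{\left(\frac{9 \sqrt{2}}{4} \right)} + \frac{27}{2}; F(1/2) = - 3 \sqrt{2} \operatorname{atan}{\left(\frac{\sqrt{2}}{4} \right)} - \frac{3 \log{\left(\frac{27}{8} \right)}}{4} + \frac{3}{2}.
Integral = F(9/2) - F(1/2) = - \frac{27 \log{\left(\frac{267}{8} \right)}}{4} - 3 \sqrt{2} \operatorname{atan}{\left(\frac{9 \sqrt{2}}{4} \right)} + \frac{3 \log{\left(\frac{27}{8} \right)}}{4} + 3 \sqrt{2} \operatorname{atan}{\left(\frac{\sqrt{2}}{4} \right)} + 12.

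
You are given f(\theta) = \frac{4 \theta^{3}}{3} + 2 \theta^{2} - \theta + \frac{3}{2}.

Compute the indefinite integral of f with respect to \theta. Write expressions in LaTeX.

The integrand splits into summands that can be handled one at a time.
Check: d/d\theta[\frac{\theta^{4}}{3} + \frac{2 \theta^{3}}{3} - \frac{\theta^{2}}{2} + \frac{3 \theta}{2}] = \frac{4 \theta^{3}}{3} + 2 \theta^{2} - \theta + \frac{3}{2} = f(\theta).

F(\theta) = \frac{\theta^{4}}{3} + \frac{2 \theta^{3}}{3} - \frac{\theta^{2}}{2} + \frac{3 \theta}{2} + C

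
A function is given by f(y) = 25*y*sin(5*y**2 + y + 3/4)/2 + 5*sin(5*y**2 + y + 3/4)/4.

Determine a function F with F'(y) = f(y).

The substitution u = 5*y**2 + y + 3/4 works: f is exactly (dF/du)*(du/dy) for that inner function.
Check: d/dy[-5*cos(5*y**2 + y + 3/4)/4] = 25*y*sin(5*y**2 + y + 3/4)/2 + 5*sin(5*y**2 + y + 3/4)/4 = f(y).

An antiderivative is F(y) = -5*cos(5*y**2 + y + 3/4)/4.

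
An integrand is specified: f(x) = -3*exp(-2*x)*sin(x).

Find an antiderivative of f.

An antiderivative is F(x) = 3*(2*sin(x) + cos(x))*exp(-2*x)/5.

Any candidate F(x) must reproduce f(x) exactly when differentiated.
Check: d/dx[3*(2*sin(x) + cos(x))*exp(-2*x)/5] = -3*exp(-2*x)*sin(x) = f(x).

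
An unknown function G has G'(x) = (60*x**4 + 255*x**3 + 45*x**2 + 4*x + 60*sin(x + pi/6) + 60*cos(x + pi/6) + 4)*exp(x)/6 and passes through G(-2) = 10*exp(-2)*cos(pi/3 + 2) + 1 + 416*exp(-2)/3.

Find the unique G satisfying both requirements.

G(x) = ((60*x**4 + 15*x**3 + 4*x + 60*sin(x + pi/6))*exp(x) + 6)/6

Recognize the product-rule pattern: G'(x) = u'v + uv' with u = 10*x**4 + 5*x**3/2 + 2*x/3 + 10*sin(x + pi/6), v = exp(x), so integration by parts undoes it.
A general antiderivative is 2*(5*x**4 + 5*x**3/4 + x/3 + 5*sin(x + pi/6))*exp(x) + C.
The condition gives C = 10*exp(-2)*cos(pi/3 + 2) + 1 + 416*exp(-2)/3 - (10*exp(-2)*cos(pi/3 + 2) + 416*exp(-2)/3) = 1.
So G(x) = ((60*x**4 + 15*x**3 + 4*x + 60*sin(x + pi/6))*exp(x) + 6)/6.
Check: d/dx[((60*x**4 + 15*x**3 + 4*x + 60*sin(x + pi/6))*exp(x) + 6)/6] = 10*x**4*exp(x) + 85*x**3*exp(x)/2 + 15*x**2*exp(x)/2 + 2*x*exp(x)/3 + 10*exp(x)*sin(x + pi/6) + 10*exp(x)*cos(x + pi/6) + 2*exp(x)/3, which equals G'(x).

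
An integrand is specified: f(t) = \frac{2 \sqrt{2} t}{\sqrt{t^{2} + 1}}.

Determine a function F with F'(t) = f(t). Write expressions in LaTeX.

An antiderivative is F(t) = 2 \sqrt{2 t^{2} + 2}.

The substitution u = 2 t^{2} + 2 works: f is exactly (dF/du)*(du/dt) for that inner function.
Check: d/dt[2 \sqrt{2 t^{2} + 2}] = \frac{2 \sqrt{2} t}{\sqrt{t^{2} + 1}} = f(t).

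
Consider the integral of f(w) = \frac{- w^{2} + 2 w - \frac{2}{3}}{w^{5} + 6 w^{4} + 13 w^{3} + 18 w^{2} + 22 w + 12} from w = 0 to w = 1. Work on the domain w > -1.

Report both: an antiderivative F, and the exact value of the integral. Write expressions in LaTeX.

The denominator factors as 3 \left(w + 1\right) \left(w + 2\right) \left(w + 3\right) \left(w^{2} + 2\right); partial fractions split f into directly integrable pieces: - \frac{2 \left(6 w - 7\right)}{99 \left(w^{2} + 2\right)} - \frac{47}{66 \left(w + 3\right)} + \frac{13}{9 \left(w + 2\right)} - \frac{11}{18 \left(w + 1\right)}.
F(w) = - \frac{11 \log{\left(w + 1 \right)}}{18} + \frac{13 \log{\left(w + 2 \right)}}{9} - \frac{47 \log{\left(w + 3 \right)}}{66} - \frac{2 \log{\left(w^{2} + 2 \right)}}{33} + \frac{7 \sqrt{2} \operatorname{atan}{\left(\frac{\sqrt{2} w}{2} \right)}}{99} is an antiderivative of f.
Check: d/dw[- \frac{11 \log{\left(w + 1 \right)}}{18} + \frac{13 \log{\left(w + 2 \right)}}{9} - \frac{47 \log{\left(w + 3 \right)}}{66} - \frac{2 \log{\left(w^{2} + 2 \right)}}{33} + \frac{7 \sqrt{2} \operatorname{atan}{\left(\frac{\sqrt{2} w}{2} \right)}}{99}] = \frac{- 3 w^{2} + 6 w - 2}{3 w^{5} + 18 w^{4} + 39 w^{3} + 54 w^{2} + 66 w + 36}, which equals f(w).
F(1) = - \frac{47 \log{\left(4 \right)}}{66} - \frac{11 \log{\left(2 \right)}}{18} + \frac{7 \sqrt{2} \operatorname{atan}{\left(\frac{\sqrt{2}}{2} \right)}}{99} + \frac{137 \log{\left(3 \right)}}{99}; F(0) = - \frac{47 \log{\left(3 \right)}}{66} + \frac{137 \log{\left(2 \right)}}{99}.
Integral = F(1) - F(0) = - \frac{395 \log{\left(2 \right)}}{198} - \frac{47 \log{\left(4 \right)}}{66} + \frac{7 \sqrt{2} \operatorname{atan}{\left(\frac{\sqrt{2}}{2} \right)}}{99} + \frac{415 \log{\left(3 \right)}}{198}.

Antiderivative: F(w) = - \frac{11 \log{\left(w + 1 \right)}}{18} + \frac{13 \log{\left(w + 2 \right)}}{9} - \frac{47 \log{\left(w + 3 \right)}}{66} - \frac{2 \log{\left(w^{2} + 2 \right)}}{33} + \frac{7 \sqrt{2} \operatorname{atan}{\left(\frac{\sqrt{2} w}{2} \right)}}{99}; value = - \frac{395 \log{\left(2 \right)}}{198} - \frac{47 \log{\left(4 \right)}}{66} + \frac{7 \sqrt{2} \operatorname{atan}{\left(\frac{\sqrt{2}}{2} \right)}}{99} + \frac{415 \log{\left(3 \right)}}{198}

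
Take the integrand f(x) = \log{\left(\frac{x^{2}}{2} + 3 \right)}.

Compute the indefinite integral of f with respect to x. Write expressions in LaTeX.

Check any antiderivative F(x) by computing F'(x) and comparing it with f(x).
Check: d/dx[x \log{\left(\frac{x^{2}}{2} + 3 \right)} - 2 x + 2 \sqrt{6} \operatorname{atan}{\left(\frac{\sqrt{6} x}{6} \right)}] = \log{\left(\frac{x^{2}}{2} + 3 \right)} = f(x).

F(x) = x \log{\left(\frac{x^{2}}{2} + 3 \right)} - 2 x + 2 \sqrt{6} \operatorname{atan}{\left(\frac{\sqrt{6} x}{6} \right)} + C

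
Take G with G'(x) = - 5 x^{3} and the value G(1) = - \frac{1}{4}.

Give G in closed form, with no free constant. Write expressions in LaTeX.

G(x) = \frac{4 - 5 x^{4}}{4}

A first test for any G(x): its x-derivative must equal the given G'(x).
A general antiderivative is - \frac{5 x^{4}}{4} + C.
The condition gives C = - \frac{1}{4} - (- \frac{5}{4}) = 1.
So G(x) = \frac{4 - 5 x^{4}}{4}.
Check: d/dx[\frac{4 - 5 x^{4}}{4}] = - 5 x^{3} = G'(x).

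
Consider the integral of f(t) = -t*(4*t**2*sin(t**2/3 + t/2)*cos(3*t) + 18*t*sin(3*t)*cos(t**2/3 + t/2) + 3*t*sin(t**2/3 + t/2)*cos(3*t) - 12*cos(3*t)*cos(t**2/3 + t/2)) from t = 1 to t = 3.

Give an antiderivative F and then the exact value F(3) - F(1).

Antiderivative: F(t) = 6*t**2*cos(3*t)*cos(t**2/3 + t/2); value = -6*cos(5/6)*cos(3) + 54*cos(9/2)*cos(9)

Any candidate F(t) must reproduce f(t) exactly when differentiated.
F(t) = 6*t**2*cos(3*t)*cos(t**2/3 + t/2) is an antiderivative of f.
Check: d/dt[6*t**2*cos(3*t)*cos(t**2/3 + t/2)] = -4*t**3*sin(t**2/3 + t/2)*cos(3*t) - 18*t**2*sin(3*t)*cos(t**2/3 + t/2) - 3*t**2*sin(t**2/3 + t/2)*cos(3*t) + 12*t*cos(3*t)*cos(t**2/3 + t/2), which equals f(t).
F(3) = 54*cos(9/2)*cos(9); F(1) = 6*cos(5/6)*cos(3).
Integral = F(3) - F(1) = -6*cos(5/6)*cos(3) + 54*cos(9/2)*cos(9).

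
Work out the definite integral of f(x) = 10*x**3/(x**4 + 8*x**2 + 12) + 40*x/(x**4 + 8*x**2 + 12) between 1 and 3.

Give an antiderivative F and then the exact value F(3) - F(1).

f matches the chain-rule pattern g'(h)*h' with inner function h(x) = x**4/2 + 4*x**2 + 6; substituting u = h(x) collapses the integral.
F(x) = 5*log(x**4/2 + 4*x**2 + 6)/2 is an antiderivative of f.
Check: d/dx[5*log(x**4/2 + 4*x**2 + 6)/2] = (10*x**3 + 40*x)/(x**4 + 8*x**2 + 12), which equals f(x).
F(3) = 5*log(165/2)/2; F(1) = 5*log(21/2)/2.
Integral = F(3) - F(1) = -5*log(21/2)/2 + 5*log(165/2)/2.

Antiderivative: F(x) = 5*log(x**4/2 + 4*x**2 + 6)/2; value = -5*log(21/2)/2 + 5*log(165/2)/2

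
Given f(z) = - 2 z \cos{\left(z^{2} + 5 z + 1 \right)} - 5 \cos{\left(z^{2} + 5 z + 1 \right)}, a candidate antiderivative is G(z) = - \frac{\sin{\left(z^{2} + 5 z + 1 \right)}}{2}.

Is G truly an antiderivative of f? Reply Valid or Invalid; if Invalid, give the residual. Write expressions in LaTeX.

Invalid: d/dz[G] - f = z \cos{\left(z^{2} + 5 z + 1 \right)} + \frac{5 \cos{\left(z^{2} + 5 z + 1 \right)}}{2}, which is not 0.

d/dz[G] = - z \cos{\left(z^{2} + 5 z + 1 \right)} - \frac{5 \cos{\left(z^{2} + 5 z + 1 \right)}}{2}
d/dz[G] - f(z) = z \cos{\left(z^{2} + 5 z + 1 \right)} + \frac{5 \cos{\left(z^{2} + 5 z + 1 \right)}}{2} != 0.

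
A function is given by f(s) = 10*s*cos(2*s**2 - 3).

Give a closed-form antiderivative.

The substitution u = 2*s**2 - 3 works: f is exactly (dF/du)*(du/ds) for that inner function.
Check: d/ds[5*sin(2*s**2 - 3)/2] = 10*s*cos(2*s**2 - 3) = f(s).

An antiderivative is F(s) = 5*sin(2*s**2 - 3)/2.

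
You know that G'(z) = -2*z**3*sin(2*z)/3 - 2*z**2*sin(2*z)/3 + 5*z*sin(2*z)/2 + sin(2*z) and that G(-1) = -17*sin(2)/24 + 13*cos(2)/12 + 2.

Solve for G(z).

The integrand splits into summands that can be handled one at a time.
A general antiderivative is z**3*cos(2*z)/3 - z**2*sin(2*z)/2 + z**2*cos(2*z)/3 - z*sin(2*z)/3 - 7*z*cos(2*z)/4 + 7*sin(2*z)/8 - 2*cos(2*z)/3 + C.
The condition gives C = -17*sin(2)/24 + 13*cos(2)/12 + 2 - (-17*sin(2)/24 + 13*cos(2)/12) = 2.
So G(z) = (8*z**3*cos(2*z) - 12*z**2*sin(2*z) + 8*z**2*cos(2*z) - 8*z*sin(2*z) - 42*z*cos(2*z) + 21*sin(2*z) - 16*cos(2*z) + 48)/24.
Check: d/dz[(8*z**3*cos(2*z) - 12*z**2*sin(2*z) + 8*z**2*cos(2*z) - 8*z*sin(2*z) - 42*z*cos(2*z) + 21*sin(2*z) - 16*cos(2*z) + 48)/24] = -2*z**3*sin(2*z)/3 - 2*z**2*sin(2*z)/3 + 5*z*sin(2*z)/2 + sin(2*z) = G'(z).

G(z) = (8*z**3*cos(2*z) - 12*z**2*sin(2*z) + 8*z**2*cos(2*z) - 8*z*sin(2*z) - 42*z*cos(2*z) + 21*sin(2*z) - 16*cos(2*z) + 48)/24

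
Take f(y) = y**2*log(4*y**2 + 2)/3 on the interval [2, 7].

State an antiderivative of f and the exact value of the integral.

Check any antiderivative F(y) by computing F'(y) and comparing it with f(y).
F(y) = (6*y**3*log(4*y**2 + 2) - 4*y**3 + 6*y - 3*sqrt(2)*atan(sqrt(2)*y))/54 is an antiderivative of f.
Check: d/dy[(6*y**3*log(4*y**2 + 2) - 4*y**3 + 6*y - 3*sqrt(2)*atan(sqrt(2)*y))/54] = y**2*log(2*y**2 + 1)/3 + y**2*log(2)/3, which equals f(y).
F(7) = -665/27 - sqrt(2)*atan(7*sqrt(2))/18 + 343*log(198)/9; F(2) = -10/27 - sqrt(2)*atan(2*sqrt(2))/18 + 8*log(18)/9.
Integral = F(7) - F(2) = -655/27 - 8*log(18)/9 - sqrt(2)*atan(7*sqrt(2))/18 + sqrt(2)*atan(2*sqrt(2))/18 + 343*log(198)/9.

Antiderivative: F(y) = (6*y**3*log(4*y**2 + 2) - 4*y**3 + 6*y - 3*sqrt(2)*atan(sqrt(2)*y))/54; value = -655/27 - 8*log(18)/9 - sqrt(2)*atan(7*sqrt(2))/18 + sqrt(2)*atan(2*sqrt(2))/18 + 343*log(198)/9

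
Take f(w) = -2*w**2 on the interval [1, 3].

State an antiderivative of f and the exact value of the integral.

Any candidate F(w) must reproduce f(w) exactly when differentiated.
F(w) = -2*w**3/3 is an antiderivative of f.
Check: d/dw[-2*w**3/3] = -2*w**2 = f(w).
F(3) = -18; F(1) = -2/3.
Integral = F(3) - F(1) = -52/3.

Antiderivative: F(w) = -2*w**3/3; value = -52/3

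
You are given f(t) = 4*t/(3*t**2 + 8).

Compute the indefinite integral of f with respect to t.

F(t) = 2*log(3*t**2/2 + 4)/3 + C

The substitution u = 3*t**2/2 + 4 works: f is exactly (dF/du)*(du/dt) for that inner function.
Check: d/dt[2*log(3*t**2/2 + 4)/3] = 4*t/(3*t**2 + 8) = f(t).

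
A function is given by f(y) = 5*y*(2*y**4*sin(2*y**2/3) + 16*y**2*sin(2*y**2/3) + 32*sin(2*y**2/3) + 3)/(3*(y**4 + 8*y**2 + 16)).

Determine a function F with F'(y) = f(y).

An antiderivative is F(y) = (-5*y**2*cos(2*y**2/3) - 20*cos(2*y**2/3) - 5)/(2*y**2 + 8).

A candidate is checked by its d/dy: the result must match f(y).
Check: d/dy[(-5*y**2*cos(2*y**2/3) - 20*cos(2*y**2/3) - 5)/(2*y**2 + 8)] = (10*y**5*sin(2*y**2/3) + 80*y**3*sin(2*y**2/3) + 160*y*sin(2*y**2/3) + 15*y)/(3*y**4 + 24*y**2 + 48), which equals f(y).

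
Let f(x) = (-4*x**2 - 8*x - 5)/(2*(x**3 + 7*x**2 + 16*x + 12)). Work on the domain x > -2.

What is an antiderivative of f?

An antiderivative is F(x) = (13*x*log(x + 2) - 17*x*log(x + 3) + 26*log(x + 2) - 34*log(x + 3) + 5)/(2*(x + 2)).

Factor the denominator (2*(x + 2)**2*(x + 3)) and decompose: f = -17/(2*(x + 3)) + 13/(2*(x + 2)) - 5/(2*(x + 2)**2); each piece integrates to a log, atan, or power term.
Check: d/dx[(13*x*log(x + 2) - 17*x*log(x + 3) + 26*log(x + 2) - 34*log(x + 3) + 5)/(2*(x + 2))] = (-4*x**2 - 8*x - 5)/(2*x**3 + 14*x**2 + 32*x + 24), which equals f(x).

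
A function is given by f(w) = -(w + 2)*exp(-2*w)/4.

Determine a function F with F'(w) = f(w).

An antiderivative is F(w) = w*exp(-2*w)/8 + 5*exp(-2*w)/16.

Recognize the product-rule pattern: f = u'v + uv' with u = w/8 + 5/16, v = exp(-2*w), so integration by parts undoes it.
Check: d/dw[w*exp(-2*w)/8 + 5*exp(-2*w)/16] = (-w - 2)*exp(-2*w)/4, which equals f(w).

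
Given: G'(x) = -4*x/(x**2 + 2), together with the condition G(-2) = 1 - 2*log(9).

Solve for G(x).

The substitution u = 3*x**2/2 + 3 works: G'(x) is exactly (dG/du)*(du/dx) for that inner function.
A general antiderivative is -2*log(3*x**2/2 + 3) + C.
The condition gives C = 1 - 2*log(9) - (-2*log(9)) = 1.
So G(x) = 1 - 2*log(3*x**2/2 + 3).
Check: d/dx[1 - 2*log(3*x**2/2 + 3)] = -4*x/(x**2 + 2) = G'(x).

G(x) = 1 - 2*log(3*x**2/2 + 3)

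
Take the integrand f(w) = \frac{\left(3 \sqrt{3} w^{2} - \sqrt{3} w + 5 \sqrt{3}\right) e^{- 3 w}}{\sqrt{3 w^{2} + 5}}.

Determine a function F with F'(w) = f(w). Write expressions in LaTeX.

An antiderivative is F(w) = - \frac{\sqrt{3} \sqrt{3 w^{2} + 5} e^{- 3 w}}{3}.

Recognize the product-rule pattern: f = u'v + uv' with u = - \sqrt{w^{2} + \frac{5}{3}}, v = e^{- 3 w}, so integration by parts undoes it.
Check: d/dw[- \frac{\sqrt{3} \sqrt{3 w^{2} + 5} e^{- 3 w}}{3}] = \frac{\left(3 \sqrt{3} w^{2} - \sqrt{3} w + 5 \sqrt{3}\right) e^{- 3 w}}{\sqrt{3 w^{2} + 5}} = f(w).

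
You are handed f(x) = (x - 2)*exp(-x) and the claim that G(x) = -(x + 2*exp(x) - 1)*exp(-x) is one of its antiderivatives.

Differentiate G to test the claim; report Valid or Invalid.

Valid: G'(x) = f(x).

d/dx[G] = (x - 2)*exp(-x)
This equals f(x) exactly, so the claim holds.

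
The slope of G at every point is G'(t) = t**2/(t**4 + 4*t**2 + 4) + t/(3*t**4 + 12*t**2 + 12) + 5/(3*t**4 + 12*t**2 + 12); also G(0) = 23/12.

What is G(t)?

G(t) = (48*t**2 - 2*t + 11*sqrt(2)*(t**2 + 2)*atan(sqrt(2)*t/2) + 92)/(24*(t**2 + 2))

Integrate term by term and add the pieces.
A general antiderivative is (-t - 2)/(12*t**2 + 24) + 11*sqrt(2)*atan(sqrt(2)*t/2)/24 + C.
The condition gives C = 23/12 - (-1/12) = 2.
So G(t) = (48*t**2 - 2*t + 11*sqrt(2)*(t**2 + 2)*atan(sqrt(2)*t/2) + 92)/(24*(t**2 + 2)).
Check: d/dt[(48*t**2 - 2*t + 11*sqrt(2)*(t**2 + 2)*atan(sqrt(2)*t/2) + 92)/(24*(t**2 + 2))] = (3*t**2 + t + 5)/(3*t**4 + 12*t**2 + 12), which equals G'(t).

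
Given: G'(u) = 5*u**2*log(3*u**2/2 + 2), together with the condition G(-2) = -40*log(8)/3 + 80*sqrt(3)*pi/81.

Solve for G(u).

Recover the given G'(u) by differentiating a candidate G(u); any mismatch rules it out.
A general antiderivative is 5*u**3*log(3*u**2/2 + 2)/3 - 10*u**3/9 + 40*u/9 - 80*sqrt(3)*atan(sqrt(3)*u/2)/27 + C.
The condition gives C = -40*log(8)/3 + 80*sqrt(3)*pi/81 - (-40*log(8)/3 + 80*sqrt(3)*pi/81) = 0.
So G(u) = 5*u**3*log(3*u**2/2 + 2)/3 - 10*u**3/9 + 40*u/9 - 80*sqrt(3)*atan(sqrt(3)*u/2)/27.
Check: d/du[5*u**3*log(3*u**2/2 + 2)/3 - 10*u**3/9 + 40*u/9 - 80*sqrt(3)*atan(sqrt(3)*u/2)/27] = 5*u**2*log(3*u**2/2 + 2) = G'(u).

G(u) = 5*u**3*log(3*u**2/2 + 2)/3 - 10*u**3/9 + 40*u/9 - 80*sqrt(3)*atan(sqrt(3)*u/2)/27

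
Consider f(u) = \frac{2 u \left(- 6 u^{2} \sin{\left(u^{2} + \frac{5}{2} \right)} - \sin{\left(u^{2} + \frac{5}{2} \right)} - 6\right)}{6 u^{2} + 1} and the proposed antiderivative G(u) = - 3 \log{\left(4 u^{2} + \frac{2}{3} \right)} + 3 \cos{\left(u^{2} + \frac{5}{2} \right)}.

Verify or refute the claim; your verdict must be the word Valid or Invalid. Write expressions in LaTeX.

Invalid: d/du[G] - f = \frac{- 24 u^{3} \sin{\left(u^{2} + \frac{5}{2} \right)} - 4 u \sin{\left(u^{2} + \frac{5}{2} \right)} - 24 u}{6 u^{2} + 1}, which is not 0.

d/du[G] = \frac{- 36 u^{3} \sin{\left(u^{2} + \frac{5}{2} \right)} - 6 u \sin{\left(u^{2} + \frac{5}{2} \right)} - 36 u}{6 u^{2} + 1}
d/du[G] - f(u) = \frac{- 24 u^{3} \sin{\left(u^{2} + \frac{5}{2} \right)} - 4 u \sin{\left(u^{2} + \frac{5}{2} \right)} - 24 u}{6 u^{2} + 1} != 0.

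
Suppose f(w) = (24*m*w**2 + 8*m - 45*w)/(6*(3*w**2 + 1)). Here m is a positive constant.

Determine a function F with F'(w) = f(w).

An antiderivative is F(w) = (16*m*w - 15*log(2*w**2 + 2/3))/12.

For F(w) to be correct the identity F'(w) - f(w) = 0 must hold.
Check: d/dw[(16*m*w - 15*log(2*w**2 + 2/3))/12] = (24*m*w**2 + 8*m - 45*w)/(18*w**2 + 6), which equals f(w).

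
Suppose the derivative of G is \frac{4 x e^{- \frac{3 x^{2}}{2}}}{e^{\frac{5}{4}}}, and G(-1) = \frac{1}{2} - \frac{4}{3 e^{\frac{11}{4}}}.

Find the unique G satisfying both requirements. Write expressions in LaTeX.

G(x) = \frac{\left(3 e^{\frac{5}{4}} e^{\frac{3 x^{2}}{2}} - 8\right) e^{- \frac{3 x^{2}}{2}}}{6 e^{\frac{5}{4}}}

G'(x) matches the chain-rule pattern g'(h)*h' with inner function h(x) = - \frac{3 x^{2}}{2} - \frac{5}{4}; substituting u = h(x) collapses the integral.
A general antiderivative is - \frac{4 e^{- \frac{3 x^{2}}{2} - \frac{5}{4}}}{3} + C.
The condition gives C = \frac{1}{2} - \frac{4}{3 e^{\frac{11}{4}}} - (- \frac{4}{3 e^{\frac{11}{4}}}) = \frac{1}{2}.
So G(x) = \frac{\left(3 e^{\frac{5}{4}} e^{\frac{3 x^{2}}{2}} - 8\right) e^{- \frac{3 x^{2}}{2}}}{6 e^{\frac{5}{4}}}.
Check: d/dx[\frac{\left(3 e^{\frac{5}{4}} e^{\frac{3 x^{2}}{2}} - 8\right) e^{- \frac{3 x^{2}}{2}}}{6 e^{\frac{5}{4}}}] = \frac{4 x e^{- \frac{3 x^{2}}{2}}}{e^{\frac{5}{4}}} = G'(x).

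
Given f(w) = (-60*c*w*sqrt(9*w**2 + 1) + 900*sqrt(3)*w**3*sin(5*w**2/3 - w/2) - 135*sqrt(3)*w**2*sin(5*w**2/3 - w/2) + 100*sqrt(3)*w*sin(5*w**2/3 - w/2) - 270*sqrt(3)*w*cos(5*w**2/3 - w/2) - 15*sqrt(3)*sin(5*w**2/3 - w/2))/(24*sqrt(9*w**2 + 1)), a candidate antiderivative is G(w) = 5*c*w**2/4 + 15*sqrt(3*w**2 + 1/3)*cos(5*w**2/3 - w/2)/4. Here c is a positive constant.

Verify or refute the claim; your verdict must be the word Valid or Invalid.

d/dw[G] = sqrt(3)*(20*sqrt(3)*c*w*sqrt(9*w**2 + 1) - 900*w**3*sin(5*w**2/3 - w/2) + 135*w**2*sin(5*w**2/3 - w/2) - 100*w*sin(5*w**2/3 - w/2) + 270*w*cos(5*w**2/3 - w/2) + 15*sin(5*w**2/3 - w/2))/(24*sqrt(9*w**2 + 1))
d/dw[G] - f(w) = sqrt(3)*(20*sqrt(3)*c*w*sqrt(9*w**2 + 1) - 900*w**3*sin(5*w**2/3 - w/2) + 135*w**2*sin(5*w**2/3 - w/2) - 100*w*sin(5*w**2/3 - w/2) + 270*w*cos(5*w**2/3 - w/2) + 15*sin(5*w**2/3 - w/2))/(12*sqrt(9*w**2 + 1)) != 0.

Invalid: d/dw[G] - f = sqrt(3)*(20*sqrt(3)*c*w*sqrt(9*w**2 + 1) - 900*w**3*sin(5*w**2/3 - w/2) + 135*w**2*sin(5*w**2/3 - w/2) - 100*w*sin(5*w**2/3 - w/2) + 270*w*cos(5*w**2/3 - w/2) + 15*sin(5*w**2/3 - w/2))/(12*sqrt(9*w**2 + 1)), which is not 0.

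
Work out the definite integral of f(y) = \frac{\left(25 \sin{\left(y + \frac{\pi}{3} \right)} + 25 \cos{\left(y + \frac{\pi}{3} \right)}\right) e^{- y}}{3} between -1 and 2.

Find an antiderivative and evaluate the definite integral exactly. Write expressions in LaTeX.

Recognize the product-rule pattern: f = u'v + uv' with u = - \frac{25 \cos{\left(y + \frac{\pi}{3} \right)}}{3}, v = e^{- y}, so integration by parts undoes it.
F(y) = - \frac{25 e^{- y} \cos{\left(y + \frac{\pi}{3} \right)}}{3} is an antiderivative of f.
Check: d/dy[- \frac{25 e^{- y} \cos{\left(y + \frac{\pi}{3} \right)}}{3}] = \frac{\left(25 \sin{\left(y + \frac{\pi}{3} \right)} + 25 \cos{\left(y + \frac{\pi}{3} \right)}\right) e^{- y}}{3} = f(y).
F(2) = - \frac{25 \cos{\left(\frac{\pi}{3} + 2 \right)}}{3 e^{2}}; F(-1) = - \frac{25 e \sin{\left(\frac{\pi}{6} + 1 \right)}}{3}.
Integral = F(2) - F(-1) = - \frac{25 \cos{\left(\frac{\pi}{3} + 2 \right)}}{3 e^{2}} + \frac{25 e \sin{\left(\frac{\pi}{6} + 1 \right)}}{3}.

Antiderivative: F(y) = - \frac{25 e^{- y} \cos{\left(y + \frac{\pi}{3} \right)}}{3}; value = - \frac{25 \cos{\left(\frac{\pi}{3} + 2 \right)}}{3 e^{2}} + \frac{25 e \sin{\left(\frac{\pi}{6} + 1 \right)}}{3}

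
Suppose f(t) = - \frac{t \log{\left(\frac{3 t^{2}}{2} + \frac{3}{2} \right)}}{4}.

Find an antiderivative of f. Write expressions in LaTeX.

Any candidate F(t) must reproduce f(t) exactly when differentiated.
Check: d/dt[- \frac{t^{2} \log{\left(\frac{3 t^{2}}{2} + \frac{3}{2} \right)}}{8} + \frac{t^{2}}{8} - \frac{\log{\left(t^{2} + 1 \right)}}{8}] = - \frac{t \log{\left(t^{2} + 1 \right)}}{4} - \frac{t \log{\left(3 \right)}}{4} + \frac{t \log{\left(2 \right)}}{4}, which equals f(t).

An antiderivative is F(t) = - \frac{t^{2} \log{\left(\frac{3 t^{2}}{2} + \frac{3}{2} \right)}}{8} + \frac{t^{2}}{8} - \frac{\log{\left(t^{2} + 1 \right)}}{8}.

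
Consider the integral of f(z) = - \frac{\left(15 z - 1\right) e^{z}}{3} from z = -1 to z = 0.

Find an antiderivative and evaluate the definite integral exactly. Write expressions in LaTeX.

Antiderivative: F(z) = - 5 z e^{z} + \frac{16 e^{z}}{3}; value = \frac{16}{3} - \frac{31}{3 e}

f has the shape u'v + uv' for u = \frac{16}{3} - 5 z and v = e^{z} — it is the derivative of the product u*v.
F(z) = - 5 z e^{z} + \frac{16 e^{z}}{3} is an antiderivative of f.
Check: d/dz[- 5 z e^{z} + \frac{16 e^{z}}{3}] = - 5 z e^{z} + \frac{e^{z}}{3}, which equals f(z).
F(0) = \frac{16}{3}; F(-1) = \frac{31}{3 e}.
Integral = F(0) - F(-1) = \frac{16}{3} - \frac{31}{3 e}.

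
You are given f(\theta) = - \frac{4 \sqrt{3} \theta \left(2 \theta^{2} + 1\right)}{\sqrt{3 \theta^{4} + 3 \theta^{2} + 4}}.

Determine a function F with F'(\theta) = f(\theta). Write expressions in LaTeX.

f matches the chain-rule pattern g'(h)*h' with inner function h(\theta) = \theta^{4} + \theta^{2} + \frac{4}{3}; substituting u = h(\theta) collapses the integral.
Check: d/d\theta[- \frac{4 \sqrt{3} \sqrt{3 \theta^{4} + 3 \theta^{2} + 4}}{3}] = \frac{- 8 \sqrt{3} \theta^{3} - 4 \sqrt{3} \theta}{\sqrt{3 \theta^{4} + 3 \theta^{2} + 4}}, which equals f(\theta).

An antiderivative is F(\theta) = - \frac{4 \sqrt{3} \sqrt{3 \theta^{4} + 3 \theta^{2} + 4}}{3}.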